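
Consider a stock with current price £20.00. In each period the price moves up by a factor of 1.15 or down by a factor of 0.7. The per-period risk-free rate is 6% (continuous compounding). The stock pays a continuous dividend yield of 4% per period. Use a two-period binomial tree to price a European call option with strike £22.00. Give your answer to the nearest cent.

£2.00

Per-period risk-free factor R = e^0.06 = 1.0618; dividend-adjusted growth = e^(0.06−0.04) = 1.0202.
Risk-neutral probability p = (1.0202 − 0.7)/(1.15 − 0.7) = 0.3202/0.4500 = 0.7116
Terminal stock prices: S_uu = 26.45, S_ud = 16.1, S_dd = 9.8
Terminal payoffs (S − K): max(4.45, 0) = 4.45, max(-5.9, 0) = 0, max(-12.2, 0) = 0
Node u (S = 23): V_u = e^(−0.06)·[0.7116·4.4500 + 0.2884·0.0000] = 2.9820
Node d (S = 14): V_d = e^(−0.06)·[0.7116·0.0000 + 0.2884·0.0000] = 0.0000
Node 0 (S = 20): V_0 = e^(−0.06)·[0.7116·2.9820 + 0.2884·0.0000] = 1.9983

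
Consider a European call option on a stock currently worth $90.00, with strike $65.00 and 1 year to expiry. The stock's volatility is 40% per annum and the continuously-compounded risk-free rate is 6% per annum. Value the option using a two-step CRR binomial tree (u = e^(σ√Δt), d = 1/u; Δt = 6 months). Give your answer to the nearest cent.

CRR parameters: u = e^(σ√Δt) = e^(0.4·√0.5) = 1.3269, d = 1/u = 0.7536
Per-period rate: rΔt = 0.06·0.5 = 0.03, so R = e^0.03 = 1.0305
Risk-neutral probability p = (e^0.03 − 0.7536)/(1.3269 − 0.7536) = 0.2768/0.5733 = 0.4829
Terminal stock prices: S_uu = 158.5, S_ud = 90, S_dd = 51.12
Terminal payoffs (S − K): max(93.46, 0) = 93.46, max(25, 0) = 25, max(-13.88, 0) = 0
Node u (S = 119.4): V_u = e^(−0.03)·[0.4829·93.4589 + 0.5171·25.0000] = 56.3417
Node d (S = 67.83): V_d = e^(−0.03)·[0.4829·25.0000 + 0.5171·0.0000] = 11.7153
Node 0 (S = 90): V_0 = e^(−0.03)·[0.4829·56.3417 + 0.5171·11.7153] = 32.2815

$32.28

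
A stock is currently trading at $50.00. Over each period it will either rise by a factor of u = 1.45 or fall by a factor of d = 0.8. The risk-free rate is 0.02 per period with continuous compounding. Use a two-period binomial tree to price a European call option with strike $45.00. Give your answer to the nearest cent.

$12.23

Risk-neutral probability p = (e^0.02 − 0.8)/(1.45 − 0.8) = 0.2202/0.6500 = 0.3388
Terminal stock prices: S_uu = 105.1, S_ud = 58, S_dd = 32
Terminal payoffs (S − K): max(60.12, 0) = 60.12, max(13, 0) = 13, max(-13, 0) = 0
Node u (S = 72.5): V_u = e^(−0.02)·[0.3388·60.1250 + 0.6612·13.0000] = 28.3911
Node d (S = 40): V_d = e^(−0.02)·[0.3388·13.0000 + 0.6612·0.0000] = 4.3168
Node 0 (S = 50): V_0 = e^(−0.02)·[0.3388·28.3911 + 0.6612·4.3168] = 12.2255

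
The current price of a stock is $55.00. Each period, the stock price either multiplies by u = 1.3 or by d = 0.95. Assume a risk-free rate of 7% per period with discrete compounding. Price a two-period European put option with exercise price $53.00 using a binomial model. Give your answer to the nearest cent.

Risk-neutral probability p = (1 + 0.07 − 0.95)/(1.3 − 0.95) = 0.1200/0.3500 = 0.3429
Terminal stock prices: S_uu = 92.95, S_ud = 67.92, S_dd = 49.64
Terminal payoffs (K − S): max(-39.95, 0) = 0, max(-14.92, 0) = 0, max(3.363, 0) = 3.363
Node u (S = 71.5): V_u = 1/1.07·[0.3429·0.0000 + 0.6571·0.0000] = 0.0000
Node d (S = 52.25): V_d = 1/1.07·[0.3429·0.0000 + 0.6571·3.3625] = 2.0651
Node 0 (S = 55): V_0 = 1/1.07·[0.3429·0.0000 + 0.6571·2.0651] = 1.2683

$1.27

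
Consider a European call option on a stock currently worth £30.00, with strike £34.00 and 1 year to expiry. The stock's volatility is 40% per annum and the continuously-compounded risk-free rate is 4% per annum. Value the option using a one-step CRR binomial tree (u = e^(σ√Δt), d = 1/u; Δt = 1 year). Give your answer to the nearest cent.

CRR parameters: u = e^(σ√Δt) = e^(0.4·√1) = 1.4918, d = 1/u = 0.6703
Per-period rate: rΔt = 0.04·1 = 0.04, so R = e^0.04 = 1.0408
Risk-neutral probability p = (e^0.04 − 0.6703)/(1.4918 − 0.6703) = 0.3705/0.8215 = 0.4510
Terminal stock prices: S_u = 44.75, S_d = 20.11
Terminal payoffs (S − K): max(10.75, 0) = 10.75, max(-13.89, 0) = 0
Node 0 (S = 30): V_0 = e^(−0.04)·[0.4510·10.7547 + 0.5490·0.0000] = 4.6601

£4.66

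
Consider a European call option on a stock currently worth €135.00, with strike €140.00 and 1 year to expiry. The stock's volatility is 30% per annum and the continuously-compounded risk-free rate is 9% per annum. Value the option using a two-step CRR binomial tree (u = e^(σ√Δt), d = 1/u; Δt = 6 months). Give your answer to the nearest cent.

CRR parameters: u = e^(σ√Δt) = e^(0.3·√0.5) = 1.2363, d = 1/u = 0.8089
Per-period rate: rΔt = 0.09·0.5 = 0.045, so R = e^0.045 = 1.0460
Risk-neutral probability p = (e^0.045 − 0.8089)/(1.2363 − 0.8089) = 0.2372/0.4275 = 0.5548
Terminal stock prices: S_uu = 206.3, S_ud = 135, S_dd = 88.32
Terminal payoffs (S − K): max(66.34, 0) = 66.34, max(-5, 0) = 0, max(-51.68, 0) = 0
Node u (S = 166.9): V_u = e^(−0.045)·[0.5548·66.3428 + 0.4452·0.0000] = 35.1902
Node d (S = 109.2): V_d = e^(−0.045)·[0.5548·0.0000 + 0.4452·0.0000] = 0.0000
Node 0 (S = 135): V_0 = e^(−0.045)·[0.5548·35.1902 + 0.4452·0.0000] = 18.6659

€18.67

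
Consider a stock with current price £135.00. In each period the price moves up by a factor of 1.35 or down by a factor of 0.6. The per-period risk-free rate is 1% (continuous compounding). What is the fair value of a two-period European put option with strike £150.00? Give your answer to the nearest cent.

Risk-neutral probability p = (e^0.01 − 0.6)/(1.35 − 0.6) = 0.4101/0.7500 = 0.5467
Terminal stock prices: S_uu = 246, S_ud = 109.3, S_dd = 48.6
Terminal payoffs (K − S): max(-96.04, 0) = 0, max(40.65, 0) = 40.65, max(101.4, 0) = 101.4
Node u (S = 182.2): V_u = e^(−0.01)·[0.5467·0.0000 + 0.4533·40.6500] = 18.2419
Node d (S = 81): V_d = e^(−0.01)·[0.5467·40.6500 + 0.4533·101.4000] = 67.5075
Node 0 (S = 135): V_0 = e^(−0.01)·[0.5467·18.2419 + 0.4533·67.5075] = 40.1687

£40.17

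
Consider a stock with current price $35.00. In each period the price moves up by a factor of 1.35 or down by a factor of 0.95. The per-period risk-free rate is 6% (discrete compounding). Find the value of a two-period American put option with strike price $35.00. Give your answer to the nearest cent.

$1.60

Risk-neutral probability p = (1 + 0.06 − 0.95)/(1.35 − 0.95) = 0.1100/0.4000 = 0.2750
Terminal stock prices: S_uu = 63.79, S_ud = 44.89, S_dd = 31.59
Terminal payoffs (K − S): max(-28.79, 0) = 0, max(-9.887, 0) = 0, max(3.413, 0) = 3.413
Node u (S = 47.25): continuation = 1/1.06·[0.2750·0.0000 + 0.7250·0.0000] = 0.0000; exercise value = 0.0000 ≤ continuation, so V_u = 0.0000
Node d (S = 33.25): continuation = 1/1.06·[0.2750·0.0000 + 0.7250·3.4125] = 2.3340; exercise value = 1.7500 ≤ continuation, so V_d = 2.3340
Node 0 (S = 35): continuation = 1/1.06·[0.2750·0.0000 + 0.7250·2.3340] = 1.5964; exercise value = 0.0000 ≤ continuation, so V_0 = 1.5964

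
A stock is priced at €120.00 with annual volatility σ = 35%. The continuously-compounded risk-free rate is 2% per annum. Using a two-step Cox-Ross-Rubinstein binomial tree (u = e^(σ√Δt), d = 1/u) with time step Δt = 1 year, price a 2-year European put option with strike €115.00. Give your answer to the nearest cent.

CRR parameters: u = e^(σ√Δt) = e^(0.35·√1) = 1.4191, d = 1/u = 0.7047
Per-period rate: rΔt = 0.02·1 = 0.02, so R = e^0.02 = 1.0202
Risk-neutral probability p = (e^0.02 − 0.7047)/(1.4191 − 0.7047) = 0.3155/0.7144 = 0.4417
Terminal stock prices: S_uu = 241.7, S_ud = 120, S_dd = 59.59
Terminal payoffs (K − S): max(-126.7, 0) = 0, max(-5, 0) = 0, max(55.41, 0) = 55.41
Node u (S = 170.3): V_u = e^(−0.02)·[0.4417·0.0000 + 0.5583·0.0000] = 0.0000
Node d (S = 84.56): V_d = e^(−0.02)·[0.4417·0.0000 + 0.5583·55.4098] = 30.3249
Node 0 (S = 120): V_0 = e^(−0.02)·[0.4417·0.0000 + 0.5583·30.3249] = 16.5963

€16.60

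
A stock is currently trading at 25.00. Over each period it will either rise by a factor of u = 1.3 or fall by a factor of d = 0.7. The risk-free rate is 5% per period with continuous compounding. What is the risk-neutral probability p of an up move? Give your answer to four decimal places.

p = 0.5855

Risk-neutral probability p = (e^0.05 − 0.7)/(1.3 − 0.7) = 0.3513/0.6000 = 0.5855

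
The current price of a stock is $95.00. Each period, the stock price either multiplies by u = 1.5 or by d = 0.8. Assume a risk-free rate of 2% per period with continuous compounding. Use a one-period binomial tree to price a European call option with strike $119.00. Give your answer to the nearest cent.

$7.25

Risk-neutral probability p = (e^0.02 − 0.8)/(1.5 − 0.8) = 0.2202/0.7000 = 0.3146
Terminal stock prices: S_u = 142.5, S_d = 76
Terminal payoffs (S − K): max(23.5, 0) = 23.5, max(-43, 0) = 0
Node 0 (S = 95): V_0 = e^(−0.02)·[0.3146·23.5000 + 0.6854·0.0000] = 7.2461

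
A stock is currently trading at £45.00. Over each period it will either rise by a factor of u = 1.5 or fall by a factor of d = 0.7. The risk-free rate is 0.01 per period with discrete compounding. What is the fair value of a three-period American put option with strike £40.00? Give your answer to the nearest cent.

Risk-neutral probability p = (1 + 0.01 − 0.7)/(1.5 − 0.7) = 0.3100/0.8000 = 0.3875
Terminal stock prices: S_uuu = 151.9, S_uud = 70.88, S_udd = 33.07, S_ddd = 15.43
Terminal payoffs (K − S): max(-111.9, 0) = 0, max(-30.88, 0) = 0, max(6.925, 0) = 6.925, max(24.57, 0) = 24.57
Node uu (S = 101.2): continuation = 1/1.01·[0.3875·0.0000 + 0.6125·0.0000] = 0.0000; exercise value = 0.0000 ≤ continuation, so V_uu = 0.0000
Node ud (S = 47.25): continuation = 1/1.01·[0.3875·0.0000 + 0.6125·6.9250] = 4.1996; exercise value = 0.0000 ≤ continuation, so V_ud = 4.1996
Node dd (S = 22.05): continuation = 1/1.01·[0.3875·6.9250 + 0.6125·24.5650] = 17.5540; exercise value = 17.9500 > continuation, so V_dd = 17.9500 (exercise)
Node u (S = 67.5): continuation = 1/1.01·[0.3875·0.0000 + 0.6125·4.1996] = 2.5468; exercise value = 0.0000 ≤ continuation, so V_u = 2.5468
Node d (S = 31.5): continuation = 1/1.01·[0.3875·4.1996 + 0.6125·17.9500] = 12.4967; exercise value = 8.5000 ≤ continuation, so V_d = 12.4967
Node 0 (S = 45): continuation = 1/1.01·[0.3875·2.5468 + 0.6125·12.4967] = 8.5556; exercise value = 0.0000 ≤ continuation, so V_0 = 8.5556

£8.56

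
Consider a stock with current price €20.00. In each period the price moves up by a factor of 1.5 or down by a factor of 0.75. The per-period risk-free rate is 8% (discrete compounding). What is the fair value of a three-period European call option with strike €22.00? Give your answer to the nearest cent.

€6.11

Risk-neutral probability p = (1 + 0.08 − 0.75)/(1.5 − 0.75) = 0.3300/0.7500 = 0.4400
Terminal stock prices: S_uuu = 67.5, S_uud = 33.75, S_udd = 16.88, S_ddd = 8.438
Terminal payoffs (S − K): max(45.5, 0) = 45.5, max(11.75, 0) = 11.75, max(-5.125, 0) = 0, max(-13.56, 0) = 0
Node uu (S = 45): V_uu = 1/1.08·[0.4400·45.5000 + 0.5600·11.7500] = 24.6296
Node ud (S = 22.5): V_ud = 1/1.08·[0.4400·11.7500 + 0.5600·0.0000] = 4.7870
Node dd (S = 11.25): V_dd = 1/1.08·[0.4400·0.0000 + 0.5600·0.0000] = 0.0000
Node u (S = 30): V_u = 1/1.08·[0.4400·24.6296 + 0.5600·4.7870] = 12.5165
Node d (S = 15): V_d = 1/1.08·[0.4400·4.7870 + 0.5600·0.0000] = 1.9503
Node 0 (S = 20): V_0 = 1/1.08·[0.4400·12.5165 + 0.5600·1.9503] = 6.1106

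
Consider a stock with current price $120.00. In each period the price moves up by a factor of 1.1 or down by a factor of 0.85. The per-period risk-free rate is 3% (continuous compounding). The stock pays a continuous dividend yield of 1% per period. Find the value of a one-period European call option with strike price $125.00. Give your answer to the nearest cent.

$4.62

Per-period risk-free factor R = e^0.03 = 1.0305; dividend-adjusted growth = e^(0.03−0.01) = 1.0202.
Risk-neutral probability p = (1.0202 − 0.85)/(1.1 − 0.85) = 0.1702/0.2500 = 0.6808
Terminal stock prices: S_u = 132, S_d = 102
Terminal payoffs (S − K): max(7, 0) = 7, max(-23, 0) = 0
Node 0 (S = 120): V_0 = e^(−0.03)·[0.6808·7.0000 + 0.3192·0.0000] = 4.6248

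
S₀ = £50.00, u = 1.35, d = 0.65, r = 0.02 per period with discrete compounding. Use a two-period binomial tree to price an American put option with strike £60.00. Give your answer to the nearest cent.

Risk-neutral probability p = (1 + 0.02 − 0.65)/(1.35 − 0.65) = 0.3700/0.7000 = 0.5286
Terminal stock prices: S_uu = 91.13, S_ud = 43.88, S_dd = 21.13
Terminal payoffs (K − S): max(-31.13, 0) = 0, max(16.12, 0) = 16.12, max(38.88, 0) = 38.88
Node u (S = 67.5): continuation = 1/1.02·[0.5286·0.0000 + 0.4714·16.1250] = 7.4527; exercise value = 0.0000 ≤ continuation, so V_u = 7.4527
Node d (S = 32.5): continuation = 1/1.02·[0.5286·16.1250 + 0.4714·38.8750] = 26.3235; exercise value = 27.5000 > continuation, so V_d = 27.5000 (exercise)
Node 0 (S = 50): continuation = 1/1.02·[0.5286·7.4527 + 0.4714·27.5000] = 16.5721; exercise value = 10.0000 ≤ continuation, so V_0 = 16.5721

£16.57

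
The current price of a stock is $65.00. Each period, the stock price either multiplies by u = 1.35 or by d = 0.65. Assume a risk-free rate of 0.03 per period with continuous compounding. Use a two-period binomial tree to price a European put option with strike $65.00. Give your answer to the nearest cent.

$11.09

Risk-neutral probability p = (e^0.03 − 0.65)/(1.35 − 0.65) = 0.3805/0.7000 = 0.5435
Terminal stock prices: S_uu = 118.5, S_ud = 57.04, S_dd = 27.46
Terminal payoffs (K − S): max(-53.46, 0) = 0, max(7.962, 0) = 7.962, max(37.54, 0) = 37.54
Node u (S = 87.75): V_u = e^(−0.03)·[0.5435·0.0000 + 0.4565·7.9625] = 3.5274
Node d (S = 42.25): V_d = e^(−0.03)·[0.5435·7.9625 + 0.4565·37.5375] = 20.8290
Node 0 (S = 65): V_0 = e^(−0.03)·[0.5435·3.5274 + 0.4565·20.8290] = 11.0878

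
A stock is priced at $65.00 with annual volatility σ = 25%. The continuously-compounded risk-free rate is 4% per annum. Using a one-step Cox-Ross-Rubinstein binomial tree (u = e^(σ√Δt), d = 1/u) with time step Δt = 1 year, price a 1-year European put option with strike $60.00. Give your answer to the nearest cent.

CRR parameters: u = e^(σ√Δt) = e^(0.25·√1) = 1.2840, d = 1/u = 0.7788
Per-period rate: rΔt = 0.04·1 = 0.04, so R = e^0.04 = 1.0408
Risk-neutral probability p = (e^0.04 − 0.7788)/(1.2840 − 0.7788) = 0.2620/0.5052 = 0.5186
Terminal stock prices: S_u = 83.46, S_d = 50.62
Terminal payoffs (K − S): max(-23.46, 0) = 0, max(9.378, 0) = 9.378
Node 0 (S = 65): V_0 = e^(−0.04)·[0.5186·0.0000 + 0.4814·9.3779] = 4.3375

$4.34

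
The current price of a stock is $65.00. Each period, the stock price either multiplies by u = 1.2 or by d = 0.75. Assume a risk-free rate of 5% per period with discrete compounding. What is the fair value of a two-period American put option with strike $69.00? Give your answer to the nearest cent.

Risk-neutral probability p = (1 + 0.05 − 0.75)/(1.2 − 0.75) = 0.3000/0.4500 = 0.6667
Terminal stock prices: S_uu = 93.6, S_ud = 58.5, S_dd = 36.56
Terminal payoffs (K − S): max(-24.6, 0) = 0, max(10.5, 0) = 10.5, max(32.44, 0) = 32.44
Node u (S = 78): continuation = 1/1.05·[0.6667·0.0000 + 0.3333·10.5000] = 3.3333; exercise value = 0.0000 ≤ continuation, so V_u = 3.3333
Node d (S = 48.75): continuation = 1/1.05·[0.6667·10.5000 + 0.3333·32.4375] = 16.9643; exercise value = 20.2500 > continuation, so V_d = 20.2500 (exercise)
Node 0 (S = 65): continuation = 1/1.05·[0.6667·3.3333 + 0.3333·20.2500] = 8.5450; exercise value = 4.0000 ≤ continuation, so V_0 = 8.5450

$8.54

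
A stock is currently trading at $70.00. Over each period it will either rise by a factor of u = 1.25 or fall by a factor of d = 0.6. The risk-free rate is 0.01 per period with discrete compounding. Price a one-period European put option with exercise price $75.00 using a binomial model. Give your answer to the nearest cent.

Risk-neutral probability p = (1 + 0.01 − 0.6)/(1.25 − 0.6) = 0.4100/0.6500 = 0.6308
Terminal stock prices: S_u = 87.5, S_d = 42
Terminal payoffs (K − S): max(-12.5, 0) = 0, max(33, 0) = 33
Node 0 (S = 70): V_0 = 1/1.01·[0.6308·0.0000 + 0.3692·33.0000] = 12.0640

$12.06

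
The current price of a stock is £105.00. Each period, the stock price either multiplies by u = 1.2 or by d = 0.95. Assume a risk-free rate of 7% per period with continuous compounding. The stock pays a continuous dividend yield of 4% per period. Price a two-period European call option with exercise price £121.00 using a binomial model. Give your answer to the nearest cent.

£2.72

Per-period risk-free factor R = e^0.07 = 1.0725; dividend-adjusted growth = e^(0.07−0.04) = 1.0305.
Risk-neutral probability p = (1.0305 − 0.95)/(1.2 − 0.95) = 0.0805/0.2500 = 0.3218
Terminal stock prices: S_uu = 151.2, S_ud = 119.7, S_dd = 94.76
Terminal payoffs (S − K): max(30.2, 0) = 30.2, max(-1.3, 0) = 0, max(-26.24, 0) = 0
Node u (S = 126): V_u = e^(−0.07)·[0.3218·30.2000 + 0.6782·0.0000] = 9.0618
Node d (S = 99.75): V_d = e^(−0.07)·[0.3218·0.0000 + 0.6782·0.0000] = 0.0000
Node 0 (S = 105): V_0 = e^(−0.07)·[0.3218·9.0618 + 0.6782·0.0000] = 2.7191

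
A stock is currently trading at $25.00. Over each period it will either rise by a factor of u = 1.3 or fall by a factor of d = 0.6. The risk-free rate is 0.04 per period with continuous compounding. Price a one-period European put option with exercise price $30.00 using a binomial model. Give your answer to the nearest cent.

Risk-neutral probability p = (e^0.04 − 0.6)/(1.3 − 0.6) = 0.4408/0.7000 = 0.6297
Terminal stock prices: S_u = 32.5, S_d = 15
Terminal payoffs (K − S): max(-2.5, 0) = 0, max(15, 0) = 15
Node 0 (S = 25): V_0 = e^(−0.04)·[0.6297·0.0000 + 0.3703·15.0000] = 5.3363

$5.34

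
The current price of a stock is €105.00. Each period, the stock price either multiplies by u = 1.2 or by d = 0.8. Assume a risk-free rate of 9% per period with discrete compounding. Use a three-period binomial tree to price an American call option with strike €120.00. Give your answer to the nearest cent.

€18.40

Risk-neutral probability p = (1 + 0.09 − 0.8)/(1.2 − 0.8) = 0.2900/0.4000 = 0.7250
Terminal stock prices: S_uuu = 181.4, S_uud = 121, S_udd = 80.64, S_ddd = 53.76
Terminal payoffs (S − K): max(61.44, 0) = 61.44, max(0.96, 0) = 0.96, max(-39.36, 0) = 0, max(-66.24, 0) = 0
Node uu (S = 151.2): continuation = 1/1.09·[0.7250·61.4400 + 0.2750·0.9600] = 41.1083; exercise value = 31.2000 ≤ continuation, so V_uu = 41.1083
Node ud (S = 100.8): continuation = 1/1.09·[0.7250·0.9600 + 0.2750·0.0000] = 0.6385; exercise value = 0.0000 ≤ continuation, so V_ud = 0.6385
Node dd (S = 67.2): continuation = 1/1.09·[0.7250·0.0000 + 0.2750·0.0000] = 0.0000; exercise value = 0.0000 ≤ continuation, so V_dd = 0.0000
Node u (S = 126): continuation = 1/1.09·[0.7250·41.1083 + 0.2750·0.6385] = 27.5037; exercise value = 6.0000 ≤ continuation, so V_u = 27.5037
Node d (S = 84): continuation = 1/1.09·[0.7250·0.6385 + 0.2750·0.0000] = 0.4247; exercise value = 0.0000 ≤ continuation, so V_d = 0.4247
Node 0 (S = 105): continuation = 1/1.09·[0.7250·27.5037 + 0.2750·0.4247] = 18.4009; exercise value = 0.0000 ≤ continuation, so V_0 = 18.4009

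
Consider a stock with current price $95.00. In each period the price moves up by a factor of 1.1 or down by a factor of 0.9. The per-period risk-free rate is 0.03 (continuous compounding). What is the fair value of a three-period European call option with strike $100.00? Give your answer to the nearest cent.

Risk-neutral probability p = (e^0.03 − 0.9)/(1.1 − 0.9) = 0.1305/0.2000 = 0.6523
Terminal stock prices: S_uuu = 126.4, S_uud = 103.5, S_udd = 84.65, S_ddd = 69.26
Terminal payoffs (S − K): max(26.45, 0) = 26.45, max(3.455, 0) = 3.455, max(-15.35, 0) = 0, max(-30.74, 0) = 0
Node uu (S = 115): V_uu = e^(−0.03)·[0.6523·26.4450 + 0.3477·3.4550] = 17.9054
Node ud (S = 94.05): V_ud = e^(−0.03)·[0.6523·3.4550 + 0.3477·0.0000] = 2.1870
Node dd (S = 76.95): V_dd = e^(−0.03)·[0.6523·0.0000 + 0.3477·0.0000] = 0.0000
Node u (S = 104.5): V_u = e^(−0.03)·[0.6523·17.9054 + 0.3477·2.1870] = 12.0721
Node d (S = 85.5): V_d = e^(−0.03)·[0.6523·2.1870 + 0.3477·0.0000] = 1.3844
Node 0 (S = 95): V_0 = e^(−0.03)·[0.6523·12.0721 + 0.3477·1.3844] = 8.1087

$8.11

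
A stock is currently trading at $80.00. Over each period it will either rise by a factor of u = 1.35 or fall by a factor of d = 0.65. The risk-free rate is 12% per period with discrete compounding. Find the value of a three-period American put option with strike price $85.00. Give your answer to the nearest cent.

$12.28

Risk-neutral probability p = (1 + 0.12 − 0.65)/(1.35 − 0.65) = 0.4700/0.7000 = 0.6714
Terminal stock prices: S_uuu = 196.8, S_uud = 94.77, S_udd = 45.63, S_ddd = 21.97
Terminal payoffs (K − S): max(-111.8, 0) = 0, max(-9.77, 0) = 0, max(39.37, 0) = 39.37, max(63.03, 0) = 63.03
Node uu (S = 145.8): continuation = 1/1.12·[0.6714·0.0000 + 0.3286·0.0000] = 0.0000; exercise value = 0.0000 ≤ continuation, so V_uu = 0.0000
Node ud (S = 70.2): continuation = 1/1.12·[0.6714·0.0000 + 0.3286·39.3700] = 11.5499; exercise value = 14.8000 > continuation, so V_ud = 14.8000 (exercise)
Node dd (S = 33.8): continuation = 1/1.12·[0.6714·39.3700 + 0.3286·63.0300] = 42.0929; exercise value = 51.2000 > continuation, so V_dd = 51.2000 (exercise)
Node u (S = 108): continuation = 1/1.12·[0.6714·0.0000 + 0.3286·14.8000] = 4.3418; exercise value = 0.0000 ≤ continuation, so V_u = 4.3418
Node d (S = 52): continuation = 1/1.12·[0.6714·14.8000 + 0.3286·51.2000] = 23.8929; exercise value = 33.0000 > continuation, so V_d = 33.0000 (exercise)
Node 0 (S = 80): continuation = 1/1.12·[0.6714·4.3418 + 0.3286·33.0000] = 12.2840; exercise value = 5.0000 ≤ continuation, so V_0 = 12.2840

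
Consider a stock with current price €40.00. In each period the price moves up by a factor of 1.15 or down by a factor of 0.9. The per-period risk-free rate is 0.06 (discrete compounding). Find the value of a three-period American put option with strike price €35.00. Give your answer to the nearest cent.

Risk-neutral probability p = (1 + 0.06 − 0.9)/(1.15 − 0.9) = 0.1600/0.2500 = 0.6400
Terminal stock prices: S_uuu = 60.83, S_uud = 47.61, S_udd = 37.26, S_ddd = 29.16
Terminal payoffs (K − S): max(-25.83, 0) = 0, max(-12.61, 0) = 0, max(-2.26, 0) = 0, max(5.84, 0) = 5.84
Node uu (S = 52.9): continuation = 1/1.06·[0.6400·0.0000 + 0.3600·0.0000] = 0.0000; exercise value = 0.0000 ≤ continuation, so V_uu = 0.0000
Node ud (S = 41.4): continuation = 1/1.06·[0.6400·0.0000 + 0.3600·0.0000] = 0.0000; exercise value = 0.0000 ≤ continuation, so V_ud = 0.0000
Node dd (S = 32.4): continuation = 1/1.06·[0.6400·0.0000 + 0.3600·5.8400] = 1.9834; exercise value = 2.6000 > continuation, so V_dd = 2.6000 (exercise)
Node u (S = 46): continuation = 1/1.06·[0.6400·0.0000 + 0.3600·0.0000] = 0.0000; exercise value = 0.0000 ≤ continuation, so V_u = 0.0000
Node d (S = 36): continuation = 1/1.06·[0.6400·0.0000 + 0.3600·2.6000] = 0.8830; exercise value = 0.0000 ≤ continuation, so V_d = 0.8830
Node 0 (S = 40): continuation = 1/1.06·[0.6400·0.0000 + 0.3600·0.8830] = 0.2999; exercise value = 0.0000 ≤ continuation, so V_0 = 0.2999

€0.30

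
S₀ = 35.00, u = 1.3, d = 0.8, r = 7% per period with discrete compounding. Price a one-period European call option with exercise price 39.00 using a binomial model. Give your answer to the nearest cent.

Risk-neutral probability p = (1 + 0.07 − 0.8)/(1.3 − 0.8) = 0.2700/0.5000 = 0.5400
Terminal stock prices: S_u = 45.5, S_d = 28
Terminal payoffs (S − K): max(6.5, 0) = 6.5, max(-11, 0) = 0
Node 0 (S = 35): V_0 = 1/1.07·[0.5400·6.5000 + 0.4600·0.0000] = 3.2804

3.28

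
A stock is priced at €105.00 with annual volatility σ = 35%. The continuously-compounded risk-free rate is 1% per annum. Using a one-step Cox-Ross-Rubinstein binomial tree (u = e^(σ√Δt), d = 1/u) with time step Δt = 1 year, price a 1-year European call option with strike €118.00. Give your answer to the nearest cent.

€13.12

CRR parameters: u = e^(σ√Δt) = e^(0.35·√1) = 1.4191, d = 1/u = 0.7047
Per-period rate: rΔt = 0.01·1 = 0.01, so R = e^0.01 = 1.0101
Risk-neutral probability p = (e^0.01 − 0.7047)/(1.4191 − 0.7047) = 0.3054/0.7144 = 0.4275
Terminal stock prices: S_u = 149, S_d = 73.99
Terminal payoffs (S − K): max(31, 0) = 31, max(-44.01, 0) = 0
Node 0 (S = 105): V_0 = e^(−0.01)·[0.4275·31.0021 + 0.5725·0.0000] = 13.1200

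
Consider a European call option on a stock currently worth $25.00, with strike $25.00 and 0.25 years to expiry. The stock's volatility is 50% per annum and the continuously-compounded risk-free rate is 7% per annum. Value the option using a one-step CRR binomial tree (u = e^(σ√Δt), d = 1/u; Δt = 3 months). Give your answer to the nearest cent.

CRR parameters: u = e^(σ√Δt) = e^(0.5·√0.25) = 1.2840, d = 1/u = 0.7788
Per-period rate: rΔt = 0.07·0.25 = 0.0175, so R = e^0.0175 = 1.0177
Risk-neutral probability p = (e^0.0175 − 0.7788)/(1.2840 − 0.7788) = 0.2389/0.5052 = 0.4728
Terminal stock prices: S_u = 32.1, S_d = 19.47
Terminal payoffs (S − K): max(7.101, 0) = 7.101, max(-5.53, 0) = 0
Node 0 (S = 25): V_0 = e^(−0.0175)·[0.4728·7.1006 + 0.5272·0.0000] = 3.2987

$3.30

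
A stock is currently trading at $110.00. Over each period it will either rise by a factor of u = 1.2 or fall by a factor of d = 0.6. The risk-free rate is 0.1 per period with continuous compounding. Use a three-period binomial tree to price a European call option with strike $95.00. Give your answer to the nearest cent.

Risk-neutral probability p = (e^0.1 − 0.6)/(1.2 − 0.6) = 0.5052/0.6000 = 0.8420
Terminal stock prices: S_uuu = 190.1, S_uud = 95.04, S_udd = 47.52, S_ddd = 23.76
Terminal payoffs (S − K): max(95.08, 0) = 95.08, max(0.04, 0) = 0.04, max(-47.48, 0) = 0, max(-71.24, 0) = 0
Node uu (S = 158.4): V_uu = e^(−0.1)·[0.8420·95.0800 + 0.1580·0.0400] = 72.4404
Node ud (S = 79.2): V_ud = e^(−0.1)·[0.8420·0.0400 + 0.1580·0.0000] = 0.0305
Node dd (S = 39.6): V_dd = e^(−0.1)·[0.8420·0.0000 + 0.1580·0.0000] = 0.0000
Node u (S = 132): V_u = e^(−0.1)·[0.8420·72.4404 + 0.1580·0.0305] = 55.1916
Node d (S = 66): V_d = e^(−0.1)·[0.8420·0.0305 + 0.1580·0.0000] = 0.0232
Node 0 (S = 110): V_0 = e^(−0.1)·[0.8420·55.1916 + 0.1580·0.0232] = 42.0499

$42.05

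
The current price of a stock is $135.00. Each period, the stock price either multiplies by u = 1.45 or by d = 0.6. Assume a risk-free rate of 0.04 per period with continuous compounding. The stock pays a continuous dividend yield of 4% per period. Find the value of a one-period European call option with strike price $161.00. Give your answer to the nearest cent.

$15.71

Per-period risk-free factor R = e^0.04 = 1.0408; dividend-adjusted growth = e^(0.04−0.04) = 1.0000.
Risk-neutral probability p = (1.0000 − 0.6)/(1.45 − 0.6) = 0.4000/0.8500 = 0.4706
Terminal stock prices: S_u = 195.8, S_d = 81
Terminal payoffs (S − K): max(34.75, 0) = 34.75, max(-80, 0) = 0
Node 0 (S = 135): V_0 = e^(−0.04)·[0.4706·34.7500 + 0.5294·0.0000] = 15.7117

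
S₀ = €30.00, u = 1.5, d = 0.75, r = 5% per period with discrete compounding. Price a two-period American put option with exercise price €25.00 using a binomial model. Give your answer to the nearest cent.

€2.65

Risk-neutral probability p = (1 + 0.05 − 0.75)/(1.5 − 0.75) = 0.3000/0.7500 = 0.4000
Terminal stock prices: S_uu = 67.5, S_ud = 33.75, S_dd = 16.88
Terminal payoffs (K − S): max(-42.5, 0) = 0, max(-8.75, 0) = 0, max(8.125, 0) = 8.125
Node u (S = 45): continuation = 1/1.05·[0.4000·0.0000 + 0.6000·0.0000] = 0.0000; exercise value = 0.0000 ≤ continuation, so V_u = 0.0000
Node d (S = 22.5): continuation = 1/1.05·[0.4000·0.0000 + 0.6000·8.1250] = 4.6429; exercise value = 2.5000 ≤ continuation, so V_d = 4.6429
Node 0 (S = 30): continuation = 1/1.05·[0.4000·0.0000 + 0.6000·4.6429] = 2.6531; exercise value = 0.0000 ≤ continuation, so V_0 = 2.6531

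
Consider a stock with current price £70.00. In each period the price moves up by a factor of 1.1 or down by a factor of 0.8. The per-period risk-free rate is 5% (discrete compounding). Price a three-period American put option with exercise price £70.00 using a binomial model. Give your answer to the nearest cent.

Risk-neutral probability p = (1 + 0.05 − 0.8)/(1.1 − 0.8) = 0.2500/0.3000 = 0.8333
Terminal stock prices: S_uuu = 93.17, S_uud = 67.76, S_udd = 49.28, S_ddd = 35.84
Terminal payoffs (K − S): max(-23.17, 0) = 0, max(2.24, 0) = 2.24, max(20.72, 0) = 20.72, max(34.16, 0) = 34.16
Node uu (S = 84.7): continuation = 1/1.05·[0.8333·0.0000 + 0.1667·2.2400] = 0.3556; exercise value = 0.0000 ≤ continuation, so V_uu = 0.3556
Node ud (S = 61.6): continuation = 1/1.05·[0.8333·2.2400 + 0.1667·20.7200] = 5.0667; exercise value = 8.4000 > continuation, so V_ud = 8.4000 (exercise)
Node dd (S = 44.8): continuation = 1/1.05·[0.8333·20.7200 + 0.1667·34.1600] = 21.8667; exercise value = 25.2000 > continuation, so V_dd = 25.2000 (exercise)
Node u (S = 77): continuation = 1/1.05·[0.8333·0.3556 + 0.1667·8.4000] = 1.6155; exercise value = 0.0000 ≤ continuation, so V_u = 1.6155
Node d (S = 56): continuation = 1/1.05·[0.8333·8.4000 + 0.1667·25.2000] = 10.6667; exercise value = 14.0000 > continuation, so V_d = 14.0000 (exercise)
Node 0 (S = 70): continuation = 1/1.05·[0.8333·1.6155 + 0.1667·14.0000] = 3.5044; exercise value = 0.0000 ≤ continuation, so V_0 = 3.5044

£3.50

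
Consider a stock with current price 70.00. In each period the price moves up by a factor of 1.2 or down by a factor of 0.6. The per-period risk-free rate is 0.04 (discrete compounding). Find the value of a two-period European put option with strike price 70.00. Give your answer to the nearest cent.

Risk-neutral probability p = (1 + 0.04 − 0.6)/(1.2 − 0.6) = 0.4400/0.6000 = 0.7333
Terminal stock prices: S_uu = 100.8, S_ud = 50.4, S_dd = 25.2
Terminal payoffs (K − S): max(-30.8, 0) = 0, max(19.6, 0) = 19.6, max(44.8, 0) = 44.8
Node u (S = 84): V_u = 1/1.04·[0.7333·0.0000 + 0.2667·19.6000] = 5.0256
Node d (S = 42): V_d = 1/1.04·[0.7333·19.6000 + 0.2667·44.8000] = 25.3077
Node 0 (S = 70): V_0 = 1/1.04·[0.7333·5.0256 + 0.2667·25.3077] = 10.0329

10.03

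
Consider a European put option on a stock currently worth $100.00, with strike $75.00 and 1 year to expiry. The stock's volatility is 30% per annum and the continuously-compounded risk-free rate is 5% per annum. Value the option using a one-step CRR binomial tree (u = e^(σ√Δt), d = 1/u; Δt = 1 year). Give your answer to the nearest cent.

$0.43

CRR parameters: u = e^(σ√Δt) = e^(0.3·√1) = 1.3499, d = 1/u = 0.7408
Per-period rate: rΔt = 0.05·1 = 0.05, so R = e^0.05 = 1.0513
Risk-neutral probability p = (e^0.05 − 0.7408)/(1.3499 − 0.7408) = 0.3105/0.6090 = 0.5097
Terminal stock prices: S_u = 135, S_d = 74.08
Terminal payoffs (K − S): max(-59.99, 0) = 0, max(0.9182, 0) = 0.9182
Node 0 (S = 100): V_0 = e^(−0.05)·[0.5097·0.0000 + 0.4903·0.9182] = 0.4282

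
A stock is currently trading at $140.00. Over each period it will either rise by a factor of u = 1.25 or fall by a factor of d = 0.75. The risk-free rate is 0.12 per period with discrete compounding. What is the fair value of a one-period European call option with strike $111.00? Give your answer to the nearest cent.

Risk-neutral probability p = (1 + 0.12 − 0.75)/(1.25 − 0.75) = 0.3700/0.5000 = 0.7400
Terminal stock prices: S_u = 175, S_d = 105
Terminal payoffs (S − K): max(64, 0) = 64, max(-6, 0) = 0
Node 0 (S = 140): V_0 = 1/1.12·[0.7400·64.0000 + 0.2600·0.0000] = 42.2857

$42.29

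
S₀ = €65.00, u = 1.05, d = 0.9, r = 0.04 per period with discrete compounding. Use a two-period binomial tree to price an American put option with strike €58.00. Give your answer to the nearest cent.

Risk-neutral probability p = (1 + 0.04 − 0.9)/(1.05 − 0.9) = 0.1400/0.1500 = 0.9333
Terminal stock prices: S_uu = 71.66, S_ud = 61.43, S_dd = 52.65
Terminal payoffs (K − S): max(-13.66, 0) = 0, max(-3.425, 0) = 0, max(5.35, 0) = 5.35
Node u (S = 68.25): continuation = 1/1.04·[0.9333·0.0000 + 0.0667·0.0000] = 0.0000; exercise value = 0.0000 ≤ continuation, so V_u = 0.0000
Node d (S = 58.5): continuation = 1/1.04·[0.9333·0.0000 + 0.0667·5.3500] = 0.3429; exercise value = 0.0000 ≤ continuation, so V_d = 0.3429
Node 0 (S = 65): continuation = 1/1.04·[0.9333·0.0000 + 0.0667·0.3429] = 0.0220; exercise value = 0.0000 ≤ continuation, so V_0 = 0.0220

€0.02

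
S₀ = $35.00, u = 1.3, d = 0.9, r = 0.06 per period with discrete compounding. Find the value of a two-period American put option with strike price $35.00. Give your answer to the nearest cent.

$2.13

Risk-neutral probability p = (1 + 0.06 − 0.9)/(1.3 − 0.9) = 0.1600/0.4000 = 0.4000
Terminal stock prices: S_uu = 59.15, S_ud = 40.95, S_dd = 28.35
Terminal payoffs (K − S): max(-24.15, 0) = 0, max(-5.95, 0) = 0, max(6.65, 0) = 6.65
Node u (S = 45.5): continuation = 1/1.06·[0.4000·0.0000 + 0.6000·0.0000] = 0.0000; exercise value = 0.0000 ≤ continuation, so V_u = 0.0000
Node d (S = 31.5): continuation = 1/1.06·[0.4000·0.0000 + 0.6000·6.6500] = 3.7642; exercise value = 3.5000 ≤ continuation, so V_d = 3.7642
Node 0 (S = 35): continuation = 1/1.06·[0.4000·0.0000 + 0.6000·3.7642] = 2.1307; exercise value = 0.0000 ≤ continuation, so V_0 = 2.1307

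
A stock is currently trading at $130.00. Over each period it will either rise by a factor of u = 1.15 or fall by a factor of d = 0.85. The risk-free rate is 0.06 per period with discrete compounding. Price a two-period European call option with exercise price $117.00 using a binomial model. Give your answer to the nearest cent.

$27.72

Risk-neutral probability p = (1 + 0.06 − 0.85)/(1.15 − 0.85) = 0.2100/0.3000 = 0.7000
Terminal stock prices: S_uu = 171.9, S_ud = 127.1, S_dd = 93.92
Terminal payoffs (S − K): max(54.92, 0) = 54.92, max(10.08, 0) = 10.08, max(-23.08, 0) = 0
Node u (S = 149.5): V_u = 1/1.06·[0.7000·54.9250 + 0.3000·10.0750] = 39.1226
Node d (S = 110.5): V_d = 1/1.06·[0.7000·10.0750 + 0.3000·0.0000] = 6.6533
Node 0 (S = 130): V_0 = 1/1.06·[0.7000·39.1226 + 0.3000·6.6533] = 27.7187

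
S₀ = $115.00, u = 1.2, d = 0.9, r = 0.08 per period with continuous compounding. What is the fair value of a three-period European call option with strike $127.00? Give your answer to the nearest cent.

Risk-neutral probability p = (e^0.08 − 0.9)/(1.2 − 0.9) = 0.1833/0.3000 = 0.6110
Terminal stock prices: S_uuu = 198.7, S_uud = 149, S_udd = 111.8, S_ddd = 83.84
Terminal payoffs (S − K): max(71.72, 0) = 71.72, max(22.04, 0) = 22.04, max(-15.22, 0) = 0, max(-43.16, 0) = 0
Node uu (S = 165.6): V_uu = e^(−0.08)·[0.6110·71.7200 + 0.3890·22.0400] = 48.3642
Node ud (S = 124.2): V_ud = e^(−0.08)·[0.6110·22.0400 + 0.3890·0.0000] = 12.4302
Node dd (S = 93.15): V_dd = e^(−0.08)·[0.6110·0.0000 + 0.3890·0.0000] = 0.0000
Node u (S = 138): V_u = e^(−0.08)·[0.6110·48.3642 + 0.3890·12.4302] = 31.7408
Node d (S = 103.5): V_d = e^(−0.08)·[0.6110·12.4302 + 0.3890·0.0000] = 7.0104
Node 0 (S = 115): V_0 = e^(−0.08)·[0.6110·31.7408 + 0.3890·7.0104] = 20.4190

$20.42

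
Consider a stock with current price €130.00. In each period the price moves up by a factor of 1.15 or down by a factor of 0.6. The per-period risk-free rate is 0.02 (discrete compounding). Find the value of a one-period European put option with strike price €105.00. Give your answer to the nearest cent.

€6.26

Risk-neutral probability p = (1 + 0.02 − 0.6)/(1.15 − 0.6) = 0.4200/0.5500 = 0.7636
Terminal stock prices: S_u = 149.5, S_d = 78
Terminal payoffs (K − S): max(-44.5, 0) = 0, max(27, 0) = 27
Node 0 (S = 130): V_0 = 1/1.02·[0.7636·0.0000 + 0.2364·27.0000] = 6.2567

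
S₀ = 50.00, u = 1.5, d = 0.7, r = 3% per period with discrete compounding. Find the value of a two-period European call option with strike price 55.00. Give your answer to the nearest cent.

9.22

Risk-neutral probability p = (1 + 0.03 − 0.7)/(1.5 − 0.7) = 0.3300/0.8000 = 0.4125
Terminal stock prices: S_uu = 112.5, S_ud = 52.5, S_dd = 24.5
Terminal payoffs (S − K): max(57.5, 0) = 57.5, max(-2.5, 0) = 0, max(-30.5, 0) = 0
Node u (S = 75): V_u = 1/1.03·[0.4125·57.5000 + 0.5875·0.0000] = 23.0279
Node d (S = 35): V_d = 1/1.03·[0.4125·0.0000 + 0.5875·0.0000] = 0.0000
Node 0 (S = 50): V_0 = 1/1.03·[0.4125·23.0279 + 0.5875·0.0000] = 9.2223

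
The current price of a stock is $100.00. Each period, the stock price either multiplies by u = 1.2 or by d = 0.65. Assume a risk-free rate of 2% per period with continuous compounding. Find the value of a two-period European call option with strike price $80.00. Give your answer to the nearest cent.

Risk-neutral probability p = (e^0.02 − 0.65)/(1.2 − 0.65) = 0.3702/0.5500 = 0.6731
Terminal stock prices: S_uu = 144, S_ud = 78, S_dd = 42.25
Terminal payoffs (S − K): max(64, 0) = 64, max(-2, 0) = 0, max(-37.75, 0) = 0
Node u (S = 120): V_u = e^(−0.02)·[0.6731·64.0000 + 0.3269·0.0000] = 42.2250
Node d (S = 65): V_d = e^(−0.02)·[0.6731·0.0000 + 0.3269·0.0000] = 0.0000
Node 0 (S = 100): V_0 = e^(−0.02)·[0.6731·42.2250 + 0.3269·0.0000] = 27.8586

$27.86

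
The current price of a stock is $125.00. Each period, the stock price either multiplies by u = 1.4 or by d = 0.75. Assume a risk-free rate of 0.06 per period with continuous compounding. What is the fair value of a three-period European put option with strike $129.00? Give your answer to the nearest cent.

Risk-neutral probability p = (e^0.06 − 0.75)/(1.4 − 0.75) = 0.3118/0.6500 = 0.4797
Terminal stock prices: S_uuu = 343, S_uud = 183.7, S_udd = 98.44, S_ddd = 52.73
Terminal payoffs (K − S): max(-214, 0) = 0, max(-54.75, 0) = 0, max(30.56, 0) = 30.56, max(76.27, 0) = 76.27
Node uu (S = 245): V_uu = e^(−0.06)·[0.4797·0.0000 + 0.5203·0.0000] = 0.0000
Node ud (S = 131.2): V_ud = e^(−0.06)·[0.4797·0.0000 + 0.5203·30.5625] = 14.9742
Node dd (S = 70.31): V_dd = e^(−0.06)·[0.4797·30.5625 + 0.5203·76.2656] = 51.1751
Node u (S = 175): V_u = e^(−0.06)·[0.4797·0.0000 + 0.5203·14.9742] = 7.3367
Node d (S = 93.75): V_d = e^(−0.06)·[0.4797·14.9742 + 0.5203·51.1751] = 31.8390
Node 0 (S = 125): V_0 = e^(−0.06)·[0.4797·7.3367 + 0.5203·31.8390] = 18.9144

$18.91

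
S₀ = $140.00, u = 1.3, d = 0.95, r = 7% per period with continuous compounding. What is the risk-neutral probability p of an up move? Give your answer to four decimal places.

p = 0.3500

Risk-neutral probability p = (e^0.07 − 0.95)/(1.3 − 0.95) = 0.1225/0.3500 = 0.3500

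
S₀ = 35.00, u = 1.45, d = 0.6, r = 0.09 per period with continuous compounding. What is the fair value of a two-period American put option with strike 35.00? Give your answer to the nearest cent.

Risk-neutral probability p = (e^0.09 − 0.6)/(1.45 − 0.6) = 0.4942/0.8500 = 0.5814
Terminal stock prices: S_uu = 73.59, S_ud = 30.45, S_dd = 12.6
Terminal payoffs (K − S): max(-38.59, 0) = 0, max(4.55, 0) = 4.55, max(22.4, 0) = 22.4
Node u (S = 50.75): continuation = e^(−0.09)·[0.5814·0.0000 + 0.4186·4.5500] = 1.7408; exercise value = 0.0000 ≤ continuation, so V_u = 1.7408
Node d (S = 21): continuation = e^(−0.09)·[0.5814·4.5500 + 0.4186·22.4000] = 10.9876; exercise value = 14.0000 > continuation, so V_d = 14.0000 (exercise)
Node 0 (S = 35): continuation = e^(−0.09)·[0.5814·1.7408 + 0.4186·14.0000] = 6.2812; exercise value = 0.0000 ≤ continuation, so V_0 = 6.2812

6.28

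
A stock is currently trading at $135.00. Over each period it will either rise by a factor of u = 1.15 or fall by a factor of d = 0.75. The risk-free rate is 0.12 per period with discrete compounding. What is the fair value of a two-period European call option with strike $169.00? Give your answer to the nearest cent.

$6.51

Risk-neutral probability p = (1 + 0.12 − 0.75)/(1.15 − 0.75) = 0.3700/0.4000 = 0.9250
Terminal stock prices: S_uu = 178.5, S_ud = 116.4, S_dd = 75.94
Terminal payoffs (S − K): max(9.537, 0) = 9.537, max(-52.56, 0) = 0, max(-93.06, 0) = 0
Node u (S = 155.2): V_u = 1/1.12·[0.9250·9.5375 + 0.0750·0.0000] = 7.8770
Node d (S = 101.2): V_d = 1/1.12·[0.9250·0.0000 + 0.0750·0.0000] = 0.0000
Node 0 (S = 135): V_0 = 1/1.12·[0.9250·7.8770 + 0.0750·0.0000] = 6.5055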